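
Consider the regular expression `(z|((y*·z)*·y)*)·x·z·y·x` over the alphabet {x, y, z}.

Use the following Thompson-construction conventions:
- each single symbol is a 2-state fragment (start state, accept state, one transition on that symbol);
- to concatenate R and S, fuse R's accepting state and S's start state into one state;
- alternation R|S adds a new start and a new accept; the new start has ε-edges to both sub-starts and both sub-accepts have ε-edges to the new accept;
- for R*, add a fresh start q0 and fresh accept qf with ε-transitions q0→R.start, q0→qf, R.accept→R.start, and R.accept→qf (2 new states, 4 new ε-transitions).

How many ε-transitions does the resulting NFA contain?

Building bottom-up:
Each of the 8 symbol leaves contributes 0 ε-transitions.
  y* = 4 ε-transitions
  y*·z = 4 ε-transitions
  (y*·z)* = 8 ε-transitions
  (y*·z)*·y = 8 ε-transitions
  ((y*·z)*·y)* = 12 ε-transitions
  z|((y*·z)*·y)* = 16 ε-transitions
  (z|((y*·z)*·y)*)·x·z·y·x = 16 ε-transitions

16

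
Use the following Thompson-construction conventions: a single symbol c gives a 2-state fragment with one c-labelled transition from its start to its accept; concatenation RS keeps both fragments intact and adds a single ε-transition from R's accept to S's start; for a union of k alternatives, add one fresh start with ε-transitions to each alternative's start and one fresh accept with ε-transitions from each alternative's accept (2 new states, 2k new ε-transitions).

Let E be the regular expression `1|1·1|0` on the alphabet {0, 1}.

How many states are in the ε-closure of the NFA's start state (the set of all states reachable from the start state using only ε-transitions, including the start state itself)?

4

Let C(F) = |ε-closure(F.start)| within fragment F, and note whether F accepts ε. Symbol fragments have C = 1 and do not accept ε. Then:
  1·1 — same as the first factor's closure: C = 1
  1|1·1|0 — C = 1 + 1 + 1 + 1 = 4 (the new accept is not ε-reachable since no branch accepts ε)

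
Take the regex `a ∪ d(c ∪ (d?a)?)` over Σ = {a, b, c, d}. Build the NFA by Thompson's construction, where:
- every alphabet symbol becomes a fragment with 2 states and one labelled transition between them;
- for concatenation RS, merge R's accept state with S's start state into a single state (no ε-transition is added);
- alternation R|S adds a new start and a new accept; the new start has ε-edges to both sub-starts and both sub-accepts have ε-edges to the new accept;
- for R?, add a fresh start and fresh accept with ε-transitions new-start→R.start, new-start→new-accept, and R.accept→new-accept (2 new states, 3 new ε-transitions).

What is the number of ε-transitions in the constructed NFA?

Bottom-up over the parse tree:
Each of the 5 symbol leaves contributes 0 ε-transitions.
  d? : 3 ε-transitions
  d?a : 3 ε-transitions
  (d?a)? : 6 ε-transitions
  c ∪ (d?a)? : 10 ε-transitions
  d(c ∪ (d?a)?) : 10 ε-transitions
  a ∪ d(c ∪ (d?a)?) : 14 ε-transitions

14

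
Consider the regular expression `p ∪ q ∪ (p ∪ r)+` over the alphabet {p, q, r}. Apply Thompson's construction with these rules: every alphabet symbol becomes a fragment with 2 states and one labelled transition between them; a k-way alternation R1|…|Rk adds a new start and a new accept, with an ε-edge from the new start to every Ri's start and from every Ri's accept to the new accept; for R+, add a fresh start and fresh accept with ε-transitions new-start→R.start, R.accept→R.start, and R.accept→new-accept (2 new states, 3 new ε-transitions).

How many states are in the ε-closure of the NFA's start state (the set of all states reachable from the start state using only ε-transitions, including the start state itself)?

Work bottom-up. For each fragment F, track |ε-closure(F.start)| and whether F's accept lies in that closure (i.e. whether F accepts ε). A single-symbol fragment has closure size 1 and does not accept ε.
  p ∪ r — new start ε-reaches every alternative's start; none of them accept ε, so the new accept is not reached: C = 1 + 1 + 1 = 3
  (p ∪ r)+ — C = 1 + 3 = 4 (the body doesn't accept ε, so the new accept is not reached)
  p ∪ q ∪ (p ∪ r)+ — C = 1 + 1 + 1 + 4 = 7 (the new accept is not ε-reachable since no branch accepts ε)

7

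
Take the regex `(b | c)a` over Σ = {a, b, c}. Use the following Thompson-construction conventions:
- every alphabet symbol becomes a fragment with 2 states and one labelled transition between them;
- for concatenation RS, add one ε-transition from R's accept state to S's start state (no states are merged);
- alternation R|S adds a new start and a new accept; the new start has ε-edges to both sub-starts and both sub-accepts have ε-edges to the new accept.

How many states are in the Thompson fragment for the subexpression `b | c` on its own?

6

Fragment for `b | c`:
Each of the 2 symbol leaves contributes a 2-state fragment.
  b | c → 6 states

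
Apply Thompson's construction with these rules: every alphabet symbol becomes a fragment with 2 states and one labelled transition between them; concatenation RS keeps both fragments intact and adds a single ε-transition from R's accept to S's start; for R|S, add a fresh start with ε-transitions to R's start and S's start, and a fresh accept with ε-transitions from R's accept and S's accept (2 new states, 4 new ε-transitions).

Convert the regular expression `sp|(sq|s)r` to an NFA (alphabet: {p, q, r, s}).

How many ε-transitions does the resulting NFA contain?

11

By structural recursion:
Each of the 6 symbol leaves contributes 0 ε-transitions.
  sp : 1 ε-transition
  sq : 1 ε-transition
  sq|s : 5 ε-transitions
  (sq|s)r : 6 ε-transitions
  sp|(sq|s)r : 11 ε-transitions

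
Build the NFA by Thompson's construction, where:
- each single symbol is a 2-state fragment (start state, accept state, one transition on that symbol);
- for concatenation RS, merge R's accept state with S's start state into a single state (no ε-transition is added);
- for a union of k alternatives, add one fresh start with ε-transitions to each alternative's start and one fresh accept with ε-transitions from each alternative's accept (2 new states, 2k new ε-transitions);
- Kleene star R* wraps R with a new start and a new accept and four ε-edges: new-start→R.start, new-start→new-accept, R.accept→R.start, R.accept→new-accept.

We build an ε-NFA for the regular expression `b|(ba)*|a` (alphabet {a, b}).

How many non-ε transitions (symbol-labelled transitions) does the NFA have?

4

Recursing over subexpressions:
Each of the 4 symbol leaves contributes exactly 1 symbol transition.
  ba → 2 symbol transitions
  (ba)* → 2 symbol transitions
  b|(ba)*|a → 4 symbol transitions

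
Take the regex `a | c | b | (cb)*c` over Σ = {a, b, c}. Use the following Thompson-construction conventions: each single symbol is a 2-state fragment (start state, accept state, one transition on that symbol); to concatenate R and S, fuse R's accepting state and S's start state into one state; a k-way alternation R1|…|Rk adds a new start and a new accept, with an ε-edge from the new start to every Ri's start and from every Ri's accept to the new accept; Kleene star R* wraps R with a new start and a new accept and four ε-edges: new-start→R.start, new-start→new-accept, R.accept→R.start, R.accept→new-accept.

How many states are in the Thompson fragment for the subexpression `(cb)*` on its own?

5

Fragment for `(cb)*`:
Each of the 2 symbol leaves contributes a 2-state fragment.
  cb — 3 states
  (cb)* — 5 states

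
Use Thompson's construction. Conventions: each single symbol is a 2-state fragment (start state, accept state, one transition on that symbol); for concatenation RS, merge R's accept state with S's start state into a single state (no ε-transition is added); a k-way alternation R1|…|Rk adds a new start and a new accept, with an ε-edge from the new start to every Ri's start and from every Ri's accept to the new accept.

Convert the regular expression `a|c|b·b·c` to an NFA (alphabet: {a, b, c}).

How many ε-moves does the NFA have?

By structural recursion:
Each of the 5 symbol leaves contributes 0 ε-transitions.
  b·b·c — 0 ε-transitions
  a|c|b·b·c — 6 ε-transitions

6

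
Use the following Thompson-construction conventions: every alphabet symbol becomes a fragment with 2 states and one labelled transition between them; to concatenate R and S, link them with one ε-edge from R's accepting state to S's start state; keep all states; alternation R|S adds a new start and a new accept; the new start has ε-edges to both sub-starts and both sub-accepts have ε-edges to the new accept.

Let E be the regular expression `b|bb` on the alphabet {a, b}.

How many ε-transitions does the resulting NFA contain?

5

By structural recursion:
Each of the 3 symbol leaves contributes 0 ε-transitions.
  bb → 1 ε-transition
  b|bb → 5 ε-transitions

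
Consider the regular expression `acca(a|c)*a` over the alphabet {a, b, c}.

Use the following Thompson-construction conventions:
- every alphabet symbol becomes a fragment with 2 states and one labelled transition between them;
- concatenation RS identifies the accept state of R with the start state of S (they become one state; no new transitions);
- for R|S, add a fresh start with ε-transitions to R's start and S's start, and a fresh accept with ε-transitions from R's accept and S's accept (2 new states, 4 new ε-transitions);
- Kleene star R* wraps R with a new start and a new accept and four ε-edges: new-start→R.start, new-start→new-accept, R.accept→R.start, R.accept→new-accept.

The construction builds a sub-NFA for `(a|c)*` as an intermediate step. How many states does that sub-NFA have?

Fragment for `(a|c)*`:
Each of the 2 symbol leaves contributes a 2-state fragment.
  a|c — 6 states
  (a|c)* — 8 states

8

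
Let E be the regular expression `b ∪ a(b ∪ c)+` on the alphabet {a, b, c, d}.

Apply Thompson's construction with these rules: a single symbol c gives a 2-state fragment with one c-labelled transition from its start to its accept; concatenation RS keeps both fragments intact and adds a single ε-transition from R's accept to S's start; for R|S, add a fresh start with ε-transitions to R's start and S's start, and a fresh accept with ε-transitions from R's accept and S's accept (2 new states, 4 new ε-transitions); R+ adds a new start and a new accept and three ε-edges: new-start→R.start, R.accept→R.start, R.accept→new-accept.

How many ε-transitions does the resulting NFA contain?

Recursing over subexpressions:
Each of the 4 symbol leaves contributes 0 ε-transitions.
  b ∪ c → 4 ε-transitions
  (b ∪ c)+ → 7 ε-transitions
  a(b ∪ c)+ → 8 ε-transitions
  b ∪ a(b ∪ c)+ → 12 ε-transitions

12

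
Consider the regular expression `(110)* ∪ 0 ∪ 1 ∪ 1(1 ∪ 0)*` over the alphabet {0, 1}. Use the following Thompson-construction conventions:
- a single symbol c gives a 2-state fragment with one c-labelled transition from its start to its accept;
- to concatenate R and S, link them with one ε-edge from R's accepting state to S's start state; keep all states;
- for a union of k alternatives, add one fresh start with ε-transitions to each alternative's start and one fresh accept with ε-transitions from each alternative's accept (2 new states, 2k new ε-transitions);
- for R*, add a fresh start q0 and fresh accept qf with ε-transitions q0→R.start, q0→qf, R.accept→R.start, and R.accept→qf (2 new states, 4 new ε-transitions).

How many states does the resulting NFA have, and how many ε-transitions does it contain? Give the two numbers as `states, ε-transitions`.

Bottom-up over the parse tree:
Each of the 8 symbol leaves contributes 2 states and 0 ε-transitions.
  110 : 6 states, 2 ε-transitions
  (110)* : 8 states, 6 ε-transitions
  1 ∪ 0 : 6 states, 4 ε-transitions
  (1 ∪ 0)* : 8 states, 8 ε-transitions
  1(1 ∪ 0)* : 10 states, 9 ε-transitions
  (110)* ∪ 0 ∪ 1 ∪ 1(1 ∪ 0)* : 24 states, 23 ε-transitions

24, 23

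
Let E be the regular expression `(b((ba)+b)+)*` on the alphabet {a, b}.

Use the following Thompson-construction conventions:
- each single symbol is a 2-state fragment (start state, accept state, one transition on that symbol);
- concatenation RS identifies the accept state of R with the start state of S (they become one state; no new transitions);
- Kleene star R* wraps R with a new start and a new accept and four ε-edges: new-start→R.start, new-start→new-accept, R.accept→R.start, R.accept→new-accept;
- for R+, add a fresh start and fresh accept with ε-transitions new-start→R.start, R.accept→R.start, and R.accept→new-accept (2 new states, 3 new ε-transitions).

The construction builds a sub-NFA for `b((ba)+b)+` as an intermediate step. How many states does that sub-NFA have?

Fragment for `b((ba)+b)+`:
Each of the 4 symbol leaves contributes a 2-state fragment.
  ba = 3 states
  (ba)+ = 5 states
  (ba)+b = 6 states
  ((ba)+b)+ = 8 states
  b((ba)+b)+ = 9 states

9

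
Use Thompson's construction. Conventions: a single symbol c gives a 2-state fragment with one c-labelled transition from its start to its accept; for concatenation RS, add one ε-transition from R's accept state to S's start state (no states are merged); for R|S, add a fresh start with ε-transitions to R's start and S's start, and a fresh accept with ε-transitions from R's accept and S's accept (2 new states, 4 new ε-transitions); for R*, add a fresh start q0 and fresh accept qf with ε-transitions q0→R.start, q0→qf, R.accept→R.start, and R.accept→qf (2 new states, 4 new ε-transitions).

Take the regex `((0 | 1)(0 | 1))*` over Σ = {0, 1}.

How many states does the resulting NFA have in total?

Bottom-up over the parse tree:
Each of the 4 symbol leaves contributes a 2-state fragment.
  0 | 1 = 6 states
  0 | 1 = 6 states
  (0 | 1)(0 | 1) = 12 states
  ((0 | 1)(0 | 1))* = 14 states

14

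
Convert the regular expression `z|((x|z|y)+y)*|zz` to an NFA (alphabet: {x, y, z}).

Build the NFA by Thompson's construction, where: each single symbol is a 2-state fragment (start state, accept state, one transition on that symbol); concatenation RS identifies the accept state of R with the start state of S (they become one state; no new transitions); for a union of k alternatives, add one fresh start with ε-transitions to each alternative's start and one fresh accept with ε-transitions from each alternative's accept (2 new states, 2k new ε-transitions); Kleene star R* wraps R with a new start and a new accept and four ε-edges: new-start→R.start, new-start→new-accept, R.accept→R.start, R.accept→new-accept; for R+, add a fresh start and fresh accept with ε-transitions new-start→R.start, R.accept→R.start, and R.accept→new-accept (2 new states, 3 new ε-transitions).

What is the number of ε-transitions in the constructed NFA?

By structural recursion:
Each of the 7 symbol leaves contributes 0 ε-transitions.
  x|z|y → 6 ε-transitions
  (x|z|y)+ → 9 ε-transitions
  (x|z|y)+y → 9 ε-transitions
  ((x|z|y)+y)* → 13 ε-transitions
  zz → 0 ε-transitions
  z|((x|z|y)+y)*|zz → 19 ε-transitions

19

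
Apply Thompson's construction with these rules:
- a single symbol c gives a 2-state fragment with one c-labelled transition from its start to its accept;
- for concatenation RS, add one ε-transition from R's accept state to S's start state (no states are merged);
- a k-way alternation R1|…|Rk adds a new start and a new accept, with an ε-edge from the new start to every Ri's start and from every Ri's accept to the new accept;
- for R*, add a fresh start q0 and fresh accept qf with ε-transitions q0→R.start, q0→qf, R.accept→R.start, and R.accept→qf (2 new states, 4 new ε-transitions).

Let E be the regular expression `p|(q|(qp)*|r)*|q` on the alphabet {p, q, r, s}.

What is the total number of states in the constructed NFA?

20

By structural recursion:
Each of the 6 symbol leaves contributes a 2-state fragment.
  qp : 4 states
  (qp)* : 6 states
  q|(qp)*|r : 12 states
  (q|(qp)*|r)* : 14 states
  p|(q|(qp)*|r)*|q : 20 states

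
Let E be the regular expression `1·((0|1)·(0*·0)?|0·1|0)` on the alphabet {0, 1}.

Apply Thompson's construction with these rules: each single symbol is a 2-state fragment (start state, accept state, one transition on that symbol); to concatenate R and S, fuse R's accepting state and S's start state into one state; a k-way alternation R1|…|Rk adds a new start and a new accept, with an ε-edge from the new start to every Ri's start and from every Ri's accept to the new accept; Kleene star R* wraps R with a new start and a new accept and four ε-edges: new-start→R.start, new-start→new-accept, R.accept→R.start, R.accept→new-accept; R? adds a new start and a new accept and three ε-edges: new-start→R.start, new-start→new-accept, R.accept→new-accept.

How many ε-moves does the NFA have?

17

Per subexpression:
Each of the 8 symbol leaves contributes 0 ε-transitions.
  0|1 : 4 ε-transitions
  0* : 4 ε-transitions
  0*·0 : 4 ε-transitions
  (0*·0)? : 7 ε-transitions
  (0|1)·(0*·0)? : 11 ε-transitions
  0·1 : 0 ε-transitions
  (0|1)·(0*·0)?|0·1|0 : 17 ε-transitions
  1·((0|1)·(0*·0)?|0·1|0) : 17 ε-transitions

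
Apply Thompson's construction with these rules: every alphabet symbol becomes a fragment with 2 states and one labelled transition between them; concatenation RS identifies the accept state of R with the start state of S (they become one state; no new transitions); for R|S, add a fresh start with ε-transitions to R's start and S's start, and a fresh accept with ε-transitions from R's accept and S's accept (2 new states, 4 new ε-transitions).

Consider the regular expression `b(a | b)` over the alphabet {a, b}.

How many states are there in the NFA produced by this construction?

7

Recursing over subexpressions:
Each of the 3 symbol leaves contributes a 2-state fragment.
  a | b → 6 states
  b(a | b) → 7 states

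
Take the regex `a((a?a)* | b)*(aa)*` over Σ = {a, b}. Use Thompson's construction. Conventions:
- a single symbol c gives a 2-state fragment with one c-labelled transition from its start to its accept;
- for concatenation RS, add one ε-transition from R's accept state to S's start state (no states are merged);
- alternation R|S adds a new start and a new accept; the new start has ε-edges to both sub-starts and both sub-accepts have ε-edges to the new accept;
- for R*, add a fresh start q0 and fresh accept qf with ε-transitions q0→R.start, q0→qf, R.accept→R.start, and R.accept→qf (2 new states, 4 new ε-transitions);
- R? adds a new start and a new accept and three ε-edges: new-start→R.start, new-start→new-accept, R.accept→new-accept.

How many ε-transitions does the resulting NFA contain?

23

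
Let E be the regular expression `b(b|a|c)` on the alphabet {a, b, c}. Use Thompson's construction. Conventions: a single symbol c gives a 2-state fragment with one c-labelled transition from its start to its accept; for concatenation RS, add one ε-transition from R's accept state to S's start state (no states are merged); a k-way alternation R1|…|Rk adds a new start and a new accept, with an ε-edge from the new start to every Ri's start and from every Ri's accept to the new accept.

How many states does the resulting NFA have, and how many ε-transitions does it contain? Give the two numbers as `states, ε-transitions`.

Per subexpression:
Each of the 4 symbol leaves contributes 2 states and 0 ε-transitions.
  b|a|c = 8 states, 6 ε-transitions
  b(b|a|c) = 10 states, 7 ε-transitions

10, 7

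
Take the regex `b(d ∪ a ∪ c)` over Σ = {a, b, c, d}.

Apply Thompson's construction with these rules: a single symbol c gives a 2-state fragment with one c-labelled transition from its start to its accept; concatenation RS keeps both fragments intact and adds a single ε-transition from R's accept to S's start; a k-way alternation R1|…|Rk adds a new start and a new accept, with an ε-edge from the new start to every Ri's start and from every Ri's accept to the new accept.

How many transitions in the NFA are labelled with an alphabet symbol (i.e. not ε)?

4

By structural recursion:
Each of the 4 symbol leaves contributes exactly 1 symbol transition.
  d ∪ a ∪ c = 3 symbol transitions
  b(d ∪ a ∪ c) = 4 symbol transitions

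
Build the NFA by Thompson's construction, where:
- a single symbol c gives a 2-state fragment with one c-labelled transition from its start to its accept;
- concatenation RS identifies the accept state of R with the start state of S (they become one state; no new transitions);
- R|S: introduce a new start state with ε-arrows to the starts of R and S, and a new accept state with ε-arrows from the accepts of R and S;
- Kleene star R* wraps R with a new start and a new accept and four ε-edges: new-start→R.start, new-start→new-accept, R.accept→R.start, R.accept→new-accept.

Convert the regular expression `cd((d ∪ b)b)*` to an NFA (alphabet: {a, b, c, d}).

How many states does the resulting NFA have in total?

By structural recursion:
Each of the 5 symbol leaves contributes a 2-state fragment.
  d ∪ b — 6 states
  (d ∪ b)b — 7 states
  ((d ∪ b)b)* — 9 states
  cd((d ∪ b)b)* — 11 states

11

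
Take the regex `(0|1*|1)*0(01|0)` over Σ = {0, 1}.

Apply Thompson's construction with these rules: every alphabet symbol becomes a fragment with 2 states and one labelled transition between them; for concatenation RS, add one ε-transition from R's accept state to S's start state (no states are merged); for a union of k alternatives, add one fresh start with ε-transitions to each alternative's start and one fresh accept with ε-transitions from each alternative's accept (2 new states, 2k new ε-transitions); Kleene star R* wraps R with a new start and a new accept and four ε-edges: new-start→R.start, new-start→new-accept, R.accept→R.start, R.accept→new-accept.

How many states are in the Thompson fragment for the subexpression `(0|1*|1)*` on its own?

12

Fragment for `(0|1*|1)*`:
Each of the 3 symbol leaves contributes a 2-state fragment.
  1* → 4 states
  0|1*|1 → 10 states
  (0|1*|1)* → 12 states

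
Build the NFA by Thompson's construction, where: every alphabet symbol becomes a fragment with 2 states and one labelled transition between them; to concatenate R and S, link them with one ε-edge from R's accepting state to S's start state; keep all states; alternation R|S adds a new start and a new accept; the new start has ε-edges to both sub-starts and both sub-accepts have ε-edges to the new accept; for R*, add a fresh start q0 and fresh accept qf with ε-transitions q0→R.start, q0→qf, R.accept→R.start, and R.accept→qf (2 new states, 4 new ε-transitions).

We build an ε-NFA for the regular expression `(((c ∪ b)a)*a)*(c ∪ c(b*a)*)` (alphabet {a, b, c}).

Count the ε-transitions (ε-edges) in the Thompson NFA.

Recursing over subexpressions:
Each of the 8 symbol leaves contributes 0 ε-transitions.
  c ∪ b → 4 ε-transitions
  (c ∪ b)a → 5 ε-transitions
  ((c ∪ b)a)* → 9 ε-transitions
  ((c ∪ b)a)*a → 10 ε-transitions
  (((c ∪ b)a)*a)* → 14 ε-transitions
  b* → 4 ε-transitions
  b*a → 5 ε-transitions
  (b*a)* → 9 ε-transitions
  c(b*a)* → 10 ε-transitions
  c ∪ c(b*a)* → 14 ε-transitions
  (((c ∪ b)a)*a)*(c ∪ c(b*a)*) → 29 ε-transitions

29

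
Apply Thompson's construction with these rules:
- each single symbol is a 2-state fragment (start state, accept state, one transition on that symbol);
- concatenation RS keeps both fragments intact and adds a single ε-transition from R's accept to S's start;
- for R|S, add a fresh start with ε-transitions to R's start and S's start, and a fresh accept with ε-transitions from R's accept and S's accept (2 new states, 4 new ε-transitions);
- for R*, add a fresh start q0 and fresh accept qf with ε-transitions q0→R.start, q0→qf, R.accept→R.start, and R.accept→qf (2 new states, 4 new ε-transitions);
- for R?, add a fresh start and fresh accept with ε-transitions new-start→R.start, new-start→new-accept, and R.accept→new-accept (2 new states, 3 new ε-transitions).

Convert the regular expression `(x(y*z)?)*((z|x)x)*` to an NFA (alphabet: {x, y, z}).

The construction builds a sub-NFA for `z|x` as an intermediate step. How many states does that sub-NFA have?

6

Fragment for `z|x`:
Each of the 2 symbol leaves contributes a 2-state fragment.
  z|x : 6 states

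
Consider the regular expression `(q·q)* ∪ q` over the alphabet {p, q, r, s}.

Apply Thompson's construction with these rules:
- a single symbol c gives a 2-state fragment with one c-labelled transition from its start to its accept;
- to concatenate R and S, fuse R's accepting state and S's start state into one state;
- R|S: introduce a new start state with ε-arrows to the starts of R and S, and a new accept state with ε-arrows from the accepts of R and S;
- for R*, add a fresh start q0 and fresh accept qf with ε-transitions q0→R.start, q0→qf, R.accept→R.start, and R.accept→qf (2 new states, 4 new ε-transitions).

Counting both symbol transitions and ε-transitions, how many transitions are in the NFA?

11

Bottom-up over the parse tree:
Each of the 3 symbol leaves contributes 1 transition (1 symbol, 0 ε).
  q·q → 2 transitions (2 symbol, 0 ε)
  (q·q)* → 6 transitions (2 symbol, 4 ε)
  (q·q)* ∪ q → 11 transitions (3 symbol, 8 ε)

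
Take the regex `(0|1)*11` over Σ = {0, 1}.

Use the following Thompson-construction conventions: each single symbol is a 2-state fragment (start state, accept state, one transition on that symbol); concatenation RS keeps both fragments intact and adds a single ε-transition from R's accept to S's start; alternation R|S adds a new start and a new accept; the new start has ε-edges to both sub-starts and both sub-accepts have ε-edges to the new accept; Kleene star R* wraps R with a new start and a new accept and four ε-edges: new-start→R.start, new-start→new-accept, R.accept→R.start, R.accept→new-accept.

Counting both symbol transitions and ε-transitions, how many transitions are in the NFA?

14

Building bottom-up:
Each of the 4 symbol leaves contributes 1 transition (1 symbol, 0 ε).
  0|1 — 6 transitions (2 symbol, 4 ε)
  (0|1)* — 10 transitions (2 symbol, 8 ε)
  (0|1)*11 — 14 transitions (4 symbol, 10 ε)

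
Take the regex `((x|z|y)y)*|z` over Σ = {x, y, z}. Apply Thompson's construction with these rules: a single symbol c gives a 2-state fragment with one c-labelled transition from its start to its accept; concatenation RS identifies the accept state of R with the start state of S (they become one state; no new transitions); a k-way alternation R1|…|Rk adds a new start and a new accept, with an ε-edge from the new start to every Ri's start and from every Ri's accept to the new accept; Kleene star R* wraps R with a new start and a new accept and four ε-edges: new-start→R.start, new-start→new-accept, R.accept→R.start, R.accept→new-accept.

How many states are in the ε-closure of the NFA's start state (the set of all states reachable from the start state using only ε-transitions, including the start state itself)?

9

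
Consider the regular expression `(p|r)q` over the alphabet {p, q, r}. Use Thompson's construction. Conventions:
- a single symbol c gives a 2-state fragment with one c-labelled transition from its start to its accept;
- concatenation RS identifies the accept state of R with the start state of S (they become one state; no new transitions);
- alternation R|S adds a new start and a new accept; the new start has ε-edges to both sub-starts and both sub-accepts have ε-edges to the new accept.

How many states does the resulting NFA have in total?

7

Per subexpression:
Each of the 3 symbol leaves contributes a 2-state fragment.
  p|r : 6 states
  (p|r)q : 7 states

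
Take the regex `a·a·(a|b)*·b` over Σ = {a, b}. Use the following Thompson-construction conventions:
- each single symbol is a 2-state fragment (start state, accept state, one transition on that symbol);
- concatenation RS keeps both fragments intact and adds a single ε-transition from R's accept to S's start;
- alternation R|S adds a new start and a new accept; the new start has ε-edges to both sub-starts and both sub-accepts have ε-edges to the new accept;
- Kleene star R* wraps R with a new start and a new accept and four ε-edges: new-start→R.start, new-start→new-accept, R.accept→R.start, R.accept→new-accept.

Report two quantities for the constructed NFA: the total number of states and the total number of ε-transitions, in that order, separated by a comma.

Bottom-up over the parse tree:
Each of the 5 symbol leaves contributes 2 states and 0 ε-transitions.
  a|b : 6 states, 4 ε-transitions
  (a|b)* : 8 states, 8 ε-transitions
  a·a·(a|b)*·b : 14 states, 11 ε-transitions

14, 11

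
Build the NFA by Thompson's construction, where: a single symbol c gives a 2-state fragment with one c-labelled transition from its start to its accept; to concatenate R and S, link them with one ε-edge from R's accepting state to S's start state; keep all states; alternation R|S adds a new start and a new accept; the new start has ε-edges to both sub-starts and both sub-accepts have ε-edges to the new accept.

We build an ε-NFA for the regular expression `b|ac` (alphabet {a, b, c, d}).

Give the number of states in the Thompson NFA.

Per subexpression:
Each of the 3 symbol leaves contributes a 2-state fragment.
  ac — 4 states
  b|ac — 8 states

8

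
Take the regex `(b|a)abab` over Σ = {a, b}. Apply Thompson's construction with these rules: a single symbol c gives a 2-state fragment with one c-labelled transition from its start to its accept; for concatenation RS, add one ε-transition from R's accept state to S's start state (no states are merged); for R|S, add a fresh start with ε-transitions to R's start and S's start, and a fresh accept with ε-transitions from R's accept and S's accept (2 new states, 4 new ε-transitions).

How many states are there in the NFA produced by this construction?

Bottom-up over the parse tree:
Each of the 6 symbol leaves contributes a 2-state fragment.
  b|a → 6 states
  (b|a)abab → 14 states

14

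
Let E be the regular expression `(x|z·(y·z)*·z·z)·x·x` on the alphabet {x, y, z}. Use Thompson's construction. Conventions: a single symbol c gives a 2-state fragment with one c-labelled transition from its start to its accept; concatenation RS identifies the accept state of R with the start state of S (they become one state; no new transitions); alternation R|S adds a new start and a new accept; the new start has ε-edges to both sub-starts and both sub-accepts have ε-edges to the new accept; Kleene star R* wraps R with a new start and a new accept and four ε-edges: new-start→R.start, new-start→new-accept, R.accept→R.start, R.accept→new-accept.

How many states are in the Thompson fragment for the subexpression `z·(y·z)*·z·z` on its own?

Fragment for `z·(y·z)*·z·z`:
Each of the 5 symbol leaves contributes a 2-state fragment.
  y·z — 3 states
  (y·z)* — 5 states
  z·(y·z)*·z·z — 8 states

8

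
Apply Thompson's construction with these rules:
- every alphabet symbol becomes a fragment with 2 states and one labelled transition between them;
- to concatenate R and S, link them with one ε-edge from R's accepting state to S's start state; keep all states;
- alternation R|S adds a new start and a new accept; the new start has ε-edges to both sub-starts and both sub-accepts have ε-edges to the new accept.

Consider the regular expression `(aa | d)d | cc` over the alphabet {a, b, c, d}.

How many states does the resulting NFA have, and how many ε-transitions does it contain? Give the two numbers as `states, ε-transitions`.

16, 11

By structural recursion:
Each of the 6 symbol leaves contributes 2 states and 0 ε-transitions.
  aa → 4 states, 1 ε-transition
  aa | d → 8 states, 5 ε-transitions
  (aa | d)d → 10 states, 6 ε-transitions
  cc → 4 states, 1 ε-transition
  (aa | d)d | cc → 16 states, 11 ε-transitions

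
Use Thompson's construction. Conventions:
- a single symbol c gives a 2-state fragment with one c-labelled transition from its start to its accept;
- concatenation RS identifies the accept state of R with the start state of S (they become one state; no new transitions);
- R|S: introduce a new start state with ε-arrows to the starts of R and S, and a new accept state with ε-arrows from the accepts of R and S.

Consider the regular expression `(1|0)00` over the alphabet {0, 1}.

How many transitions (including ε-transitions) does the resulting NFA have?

8

By structural recursion:
Each of the 4 symbol leaves contributes 1 transition (1 symbol, 0 ε).
  1|0 → 6 transitions (2 symbol, 4 ε)
  (1|0)00 → 8 transitions (4 symbol, 4 ε)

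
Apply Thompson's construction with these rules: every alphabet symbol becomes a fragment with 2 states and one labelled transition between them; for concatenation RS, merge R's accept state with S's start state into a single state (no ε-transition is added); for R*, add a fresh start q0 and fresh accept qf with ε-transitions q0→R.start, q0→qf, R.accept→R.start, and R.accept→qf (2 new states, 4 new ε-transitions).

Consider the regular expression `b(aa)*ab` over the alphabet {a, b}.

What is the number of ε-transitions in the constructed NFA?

4

Per subexpression:
Each of the 5 symbol leaves contributes 0 ε-transitions.
  aa — 0 ε-transitions
  (aa)* — 4 ε-transitions
  b(aa)*ab — 4 ε-transitions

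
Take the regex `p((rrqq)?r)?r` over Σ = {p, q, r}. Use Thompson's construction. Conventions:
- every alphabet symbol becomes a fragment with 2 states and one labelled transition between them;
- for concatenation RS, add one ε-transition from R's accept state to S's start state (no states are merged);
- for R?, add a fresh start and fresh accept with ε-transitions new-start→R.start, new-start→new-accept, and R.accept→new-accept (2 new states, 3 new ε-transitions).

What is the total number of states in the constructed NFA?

18

Recursing over subexpressions:
Each of the 7 symbol leaves contributes a 2-state fragment.
  rrqq : 8 states
  (rrqq)? : 10 states
  (rrqq)?r : 12 states
  ((rrqq)?r)? : 14 states
  p((rrqq)?r)?r : 18 states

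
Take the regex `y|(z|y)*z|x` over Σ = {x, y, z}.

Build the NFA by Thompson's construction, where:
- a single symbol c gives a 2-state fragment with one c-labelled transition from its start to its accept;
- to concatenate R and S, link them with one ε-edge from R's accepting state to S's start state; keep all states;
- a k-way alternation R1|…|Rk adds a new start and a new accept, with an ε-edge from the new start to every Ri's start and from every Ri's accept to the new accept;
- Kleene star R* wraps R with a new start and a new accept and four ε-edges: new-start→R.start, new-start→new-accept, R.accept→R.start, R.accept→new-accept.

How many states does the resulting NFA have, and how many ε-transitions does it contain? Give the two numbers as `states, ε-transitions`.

Recursing over subexpressions:
Each of the 5 symbol leaves contributes 2 states and 0 ε-transitions.
  z|y : 6 states, 4 ε-transitions
  (z|y)* : 8 states, 8 ε-transitions
  (z|y)*z : 10 states, 9 ε-transitions
  y|(z|y)*z|x : 16 states, 15 ε-transitions

16, 15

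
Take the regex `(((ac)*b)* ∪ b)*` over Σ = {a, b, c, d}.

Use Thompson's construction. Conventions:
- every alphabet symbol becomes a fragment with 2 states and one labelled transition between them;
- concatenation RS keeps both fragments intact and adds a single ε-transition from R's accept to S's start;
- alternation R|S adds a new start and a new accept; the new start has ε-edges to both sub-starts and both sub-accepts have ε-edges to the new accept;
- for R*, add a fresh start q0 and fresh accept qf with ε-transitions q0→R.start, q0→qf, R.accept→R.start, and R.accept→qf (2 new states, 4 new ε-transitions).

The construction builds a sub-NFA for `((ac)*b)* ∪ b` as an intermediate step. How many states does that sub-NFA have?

14

Fragment for `((ac)*b)* ∪ b`:
Each of the 4 symbol leaves contributes a 2-state fragment.
  ac — 4 states
  (ac)* — 6 states
  (ac)*b — 8 states
  ((ac)*b)* — 10 states
  ((ac)*b)* ∪ b — 14 states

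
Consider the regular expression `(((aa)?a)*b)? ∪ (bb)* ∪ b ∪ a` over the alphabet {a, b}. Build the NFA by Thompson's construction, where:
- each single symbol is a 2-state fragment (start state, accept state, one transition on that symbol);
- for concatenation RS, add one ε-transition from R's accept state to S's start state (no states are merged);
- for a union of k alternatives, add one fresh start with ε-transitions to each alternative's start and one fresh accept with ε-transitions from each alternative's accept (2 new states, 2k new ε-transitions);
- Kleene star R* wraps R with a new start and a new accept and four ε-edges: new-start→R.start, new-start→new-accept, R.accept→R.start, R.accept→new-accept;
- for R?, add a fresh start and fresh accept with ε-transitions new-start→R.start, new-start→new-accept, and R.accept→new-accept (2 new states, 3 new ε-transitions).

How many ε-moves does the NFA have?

26

Recursing over subexpressions:
Each of the 8 symbol leaves contributes 0 ε-transitions.
  aa → 1 ε-transition
  (aa)? → 4 ε-transitions
  (aa)?a → 5 ε-transitions
  ((aa)?a)* → 9 ε-transitions
  ((aa)?a)*b → 10 ε-transitions
  (((aa)?a)*b)? → 13 ε-transitions
  bb → 1 ε-transition
  (bb)* → 5 ε-transitions
  (((aa)?a)*b)? ∪ (bb)* ∪ b ∪ a → 26 ε-transitions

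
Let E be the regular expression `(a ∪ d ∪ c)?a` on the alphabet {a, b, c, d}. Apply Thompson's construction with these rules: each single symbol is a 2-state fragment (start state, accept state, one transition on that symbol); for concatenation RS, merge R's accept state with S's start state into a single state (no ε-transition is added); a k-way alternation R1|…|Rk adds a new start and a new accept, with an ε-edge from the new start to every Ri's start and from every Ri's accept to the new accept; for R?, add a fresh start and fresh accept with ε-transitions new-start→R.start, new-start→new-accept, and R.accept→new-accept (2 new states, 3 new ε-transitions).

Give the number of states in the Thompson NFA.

11

Per subexpression:
Each of the 4 symbol leaves contributes a 2-state fragment.
  a ∪ d ∪ c = 8 states
  (a ∪ d ∪ c)? = 10 states
  (a ∪ d ∪ c)?a = 11 states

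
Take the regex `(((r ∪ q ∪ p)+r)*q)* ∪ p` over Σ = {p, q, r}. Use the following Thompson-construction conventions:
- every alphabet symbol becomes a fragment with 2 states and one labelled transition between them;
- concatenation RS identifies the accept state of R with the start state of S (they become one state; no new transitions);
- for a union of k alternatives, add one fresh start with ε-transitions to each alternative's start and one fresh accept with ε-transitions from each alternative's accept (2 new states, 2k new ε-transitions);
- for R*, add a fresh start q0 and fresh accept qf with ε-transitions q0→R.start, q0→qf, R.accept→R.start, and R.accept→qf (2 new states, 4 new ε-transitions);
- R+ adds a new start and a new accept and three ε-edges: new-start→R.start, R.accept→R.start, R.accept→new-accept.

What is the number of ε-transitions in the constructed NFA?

21

Recursing over subexpressions:
Each of the 6 symbol leaves contributes 0 ε-transitions.
  r ∪ q ∪ p : 6 ε-transitions
  (r ∪ q ∪ p)+ : 9 ε-transitions
  (r ∪ q ∪ p)+r : 9 ε-transitions
  ((r ∪ q ∪ p)+r)* : 13 ε-transitions
  ((r ∪ q ∪ p)+r)*q : 13 ε-transitions
  (((r ∪ q ∪ p)+r)*q)* : 17 ε-transitions
  (((r ∪ q ∪ p)+r)*q)* ∪ p : 21 ε-transitions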